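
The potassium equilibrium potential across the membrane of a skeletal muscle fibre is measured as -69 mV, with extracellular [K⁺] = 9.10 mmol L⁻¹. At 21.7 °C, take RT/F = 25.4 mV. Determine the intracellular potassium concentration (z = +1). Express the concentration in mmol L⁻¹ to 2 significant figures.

140 mmol L⁻¹

Nernst: E = (25.4/1) · ln([out]/[in]), so ln([out]/[in]) = -69.0 × 1 / 25.4 = -2.7165.
[out]/[in] = e^(-2.7165) = 0.0661.
[in] = 9.10 / 0.0661 = 137.7 mmol L⁻¹.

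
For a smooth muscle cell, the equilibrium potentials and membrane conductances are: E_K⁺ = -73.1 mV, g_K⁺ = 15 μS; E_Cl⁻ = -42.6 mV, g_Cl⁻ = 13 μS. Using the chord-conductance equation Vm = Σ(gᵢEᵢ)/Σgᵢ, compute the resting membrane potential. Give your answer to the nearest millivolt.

-59 mV

Σ gᵢEᵢ = 15·(-73.1) + 13·(-42.6) = -1650.30
Σ gᵢ = 15 + 13 = 28
Vm = -1650.30 / 28 = -58.94 mV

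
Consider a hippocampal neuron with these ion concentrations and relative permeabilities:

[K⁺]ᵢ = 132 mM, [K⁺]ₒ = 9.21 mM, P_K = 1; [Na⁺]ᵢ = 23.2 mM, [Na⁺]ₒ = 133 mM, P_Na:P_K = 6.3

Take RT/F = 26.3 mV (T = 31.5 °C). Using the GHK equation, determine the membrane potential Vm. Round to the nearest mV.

Vm = 26.3 · ln[(Σ P·[cation]ₒ + Σ P·[anion]ᵢ) / (Σ P·[cation]ᵢ + Σ P·[anion]ₒ)]
Numerator = 1×9.21 + 6.3×133 = 847.1
Denominator = 1×132 + 6.3×23.2 = 278.2
Vm = 26.3 · ln(3.0454) = 26.3 × (1.1136) = 29.29 mV

29 mV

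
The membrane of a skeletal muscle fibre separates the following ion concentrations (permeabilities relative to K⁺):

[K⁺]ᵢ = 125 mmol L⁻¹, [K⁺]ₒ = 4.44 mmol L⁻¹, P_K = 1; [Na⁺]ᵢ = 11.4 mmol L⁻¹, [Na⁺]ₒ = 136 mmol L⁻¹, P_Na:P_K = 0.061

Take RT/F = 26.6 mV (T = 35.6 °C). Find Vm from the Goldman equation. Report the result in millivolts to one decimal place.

-60.9 mV

Vm = 26.6 · ln[(Σ P·[cation]ₒ + Σ P·[anion]ᵢ) / (Σ P·[cation]ᵢ + Σ P·[anion]ₒ)]
Numerator = 1×4.44 + 0.061×136 = 12.74
Denominator = 1×125 + 0.061×11.4 = 125.7
Vm = 26.6 · ln(0.10132) = 26.6 × (-2.2894) = -60.90 mV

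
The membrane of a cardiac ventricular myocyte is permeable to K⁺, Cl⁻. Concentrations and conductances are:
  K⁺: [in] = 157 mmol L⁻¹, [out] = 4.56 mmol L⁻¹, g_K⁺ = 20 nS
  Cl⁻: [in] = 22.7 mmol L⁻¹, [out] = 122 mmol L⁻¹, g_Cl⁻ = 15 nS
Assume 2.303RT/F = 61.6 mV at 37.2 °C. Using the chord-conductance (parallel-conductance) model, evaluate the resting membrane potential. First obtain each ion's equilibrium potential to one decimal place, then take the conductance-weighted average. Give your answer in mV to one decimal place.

E_K⁺ = (61.6/1)·log₁₀(4.56/157) = -94.7 mV
E_Cl⁻ = (61.6/-1)·log₁₀(122/22.7) = -45.0 mV
Vm = (Σ gᵢEᵢ)/(Σ gᵢ) = (20·-94.7 + 15·-45.0) / (20 + 15)
= -2569.00 / 35 = -73.40 mV

-73.4 mV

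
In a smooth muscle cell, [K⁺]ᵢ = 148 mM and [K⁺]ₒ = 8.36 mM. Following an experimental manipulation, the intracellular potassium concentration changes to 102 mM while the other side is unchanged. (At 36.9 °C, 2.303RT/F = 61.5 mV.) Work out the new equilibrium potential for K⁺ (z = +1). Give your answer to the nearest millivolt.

After the shift: [K⁺]_out = 8.36, [K⁺]_in = 102 mM.
E_new = (61.5/1)·log₁₀(8.36/102) = 61.50 · (-1.0864) = -66.81 mV

-67 mV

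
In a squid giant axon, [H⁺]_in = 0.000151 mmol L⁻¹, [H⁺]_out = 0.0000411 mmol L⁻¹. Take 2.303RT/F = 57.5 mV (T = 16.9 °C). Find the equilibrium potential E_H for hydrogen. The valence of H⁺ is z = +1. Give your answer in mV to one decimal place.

E = (57.5/z) · log₁₀([H⁺]_out/[H⁺]_in) with z = +1.
= (57.5/1) · log₁₀(0.0000411/0.000151) = 57.50 · log₁₀(0.2722)
= 57.50 · (-0.5651) = -32.50 mV

-32.5 mV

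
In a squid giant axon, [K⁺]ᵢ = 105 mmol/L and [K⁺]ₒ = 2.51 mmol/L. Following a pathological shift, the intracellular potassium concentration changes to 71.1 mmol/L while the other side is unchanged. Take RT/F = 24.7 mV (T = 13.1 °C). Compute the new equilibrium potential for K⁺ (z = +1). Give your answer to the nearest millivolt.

-83 mV

After the shift: [K⁺]_out = 2.51, [K⁺]_in = 71.1 mmol/L.
E_new = (24.7/1)·ln(2.51/71.1) = 24.70 · (-3.3438) = -82.59 mV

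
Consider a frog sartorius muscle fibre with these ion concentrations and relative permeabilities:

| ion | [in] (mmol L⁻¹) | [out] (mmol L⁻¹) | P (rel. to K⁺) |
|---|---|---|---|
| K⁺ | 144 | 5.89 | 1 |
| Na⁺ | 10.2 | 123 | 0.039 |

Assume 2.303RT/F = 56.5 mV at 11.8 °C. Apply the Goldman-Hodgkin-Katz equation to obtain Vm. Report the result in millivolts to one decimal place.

-63.9 mV

Vm = 56.5 · log₁₀[(Σ P·[cation]ₒ + Σ P·[anion]ᵢ) / (Σ P·[cation]ᵢ + Σ P·[anion]ₒ)]
Numerator = 1×5.89 + 0.039×123 = 10.69
Denominator = 1×144 + 0.039×10.2 = 144.4
Vm = 56.5 · log₁₀(0.074011) = 56.5 × (-1.1307) = -63.88 mV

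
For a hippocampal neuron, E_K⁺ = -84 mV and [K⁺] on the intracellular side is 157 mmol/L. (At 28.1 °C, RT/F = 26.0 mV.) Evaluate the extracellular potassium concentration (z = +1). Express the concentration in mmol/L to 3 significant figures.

Nernst: E = (26.0/1) · ln([out]/[in]), so ln([out]/[in]) = -84.0 × 1 / 26.0 = -3.2308.
[out]/[in] = e^(-3.2308) = 0.03953.
[out] = 0.03953 × 157 = 6.206 mmol/L.

6.21 mmol/L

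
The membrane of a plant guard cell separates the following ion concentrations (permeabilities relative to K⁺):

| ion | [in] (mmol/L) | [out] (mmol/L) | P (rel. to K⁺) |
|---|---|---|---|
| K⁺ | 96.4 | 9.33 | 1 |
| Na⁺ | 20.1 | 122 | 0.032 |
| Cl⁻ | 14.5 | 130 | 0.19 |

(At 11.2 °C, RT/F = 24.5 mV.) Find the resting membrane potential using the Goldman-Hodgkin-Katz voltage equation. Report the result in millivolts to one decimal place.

Vm = 24.5 · ln[(Σ P·[cation]ₒ + Σ P·[anion]ᵢ) / (Σ P·[cation]ᵢ + Σ P·[anion]ₒ)]
Numerator = 1×9.33 + 0.032×122 + 0.19×14.5 = 15.99
Denominator = 1×96.4 + 0.032×20.1 + 0.19×130 = 121.7
Vm = 24.5 · ln(0.13133) = 24.5 × (-2.0300) = -49.74 mV

-49.7 mV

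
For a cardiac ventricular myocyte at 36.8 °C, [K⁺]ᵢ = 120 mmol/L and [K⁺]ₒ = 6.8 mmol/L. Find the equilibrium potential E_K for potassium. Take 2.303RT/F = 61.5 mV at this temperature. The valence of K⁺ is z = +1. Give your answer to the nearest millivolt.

-77 mV

E = (61.5/z) · log₁₀([K⁺]_out/[K⁺]_in) with z = +1.
= (61.5/1) · log₁₀(6.8/120) = 61.50 · log₁₀(0.05667)
= 61.50 · (-1.2467) = -76.67 mV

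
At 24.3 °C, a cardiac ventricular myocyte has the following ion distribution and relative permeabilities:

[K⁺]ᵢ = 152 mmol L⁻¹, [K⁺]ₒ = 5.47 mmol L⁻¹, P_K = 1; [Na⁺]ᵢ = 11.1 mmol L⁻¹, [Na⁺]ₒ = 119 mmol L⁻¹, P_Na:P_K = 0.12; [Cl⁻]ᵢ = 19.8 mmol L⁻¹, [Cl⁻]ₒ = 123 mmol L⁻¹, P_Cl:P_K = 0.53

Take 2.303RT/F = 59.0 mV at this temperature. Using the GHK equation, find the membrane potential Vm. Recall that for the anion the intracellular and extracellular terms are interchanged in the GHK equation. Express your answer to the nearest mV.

-51 mV

Vm = 59.0 · log₁₀[(Σ P·[cation]ₒ + Σ P·[anion]ᵢ) / (Σ P·[cation]ᵢ + Σ P·[anion]ₒ)]
Numerator = 1×5.47 + 0.12×119 + 0.53×19.8 = 30.24
Denominator = 1×152 + 0.12×11.1 + 0.53×123 = 218.5
Vm = 59.0 · log₁₀(0.1384) = 59.0 × (-0.8589) = -50.67 mV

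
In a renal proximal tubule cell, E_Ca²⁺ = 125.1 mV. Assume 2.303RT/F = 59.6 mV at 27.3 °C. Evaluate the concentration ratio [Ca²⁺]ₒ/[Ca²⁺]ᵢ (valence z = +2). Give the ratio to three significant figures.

log₁₀([out]/[in]) = E·z/(59.6) = 125.1 × 2 / 59.6 = 4.1980
[out]/[in] = 10^(4.1980) = 1.578e+04

15800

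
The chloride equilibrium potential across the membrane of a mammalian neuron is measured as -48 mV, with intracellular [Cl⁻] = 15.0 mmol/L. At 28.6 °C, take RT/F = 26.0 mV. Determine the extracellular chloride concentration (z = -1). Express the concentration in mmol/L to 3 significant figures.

Nernst: E = (26.0/-1) · ln([out]/[in]), so ln([out]/[in]) = -48.0 × -1 / 26.0 = 1.8462.
[out]/[in] = e^(1.8462) = 6.335.
[out] = 6.335 × 15.0 = 95.03 mmol/L.

95.0 mmol/L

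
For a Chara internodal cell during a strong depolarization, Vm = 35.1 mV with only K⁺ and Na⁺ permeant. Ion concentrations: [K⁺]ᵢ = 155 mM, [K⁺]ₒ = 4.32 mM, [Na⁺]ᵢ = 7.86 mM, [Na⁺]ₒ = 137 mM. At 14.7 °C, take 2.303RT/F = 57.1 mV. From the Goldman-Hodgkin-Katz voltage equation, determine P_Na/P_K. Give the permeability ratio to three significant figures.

Let α = P_Na/P_K. GHK: Vm = 57.1·log₁₀[(Kₒ + α·Naₒ)/(Kᵢ + α·Naᵢ)].
10^(Vm/57.1) = 10^(35.1/57.1) = 4.1182
So 4.1182·(Kᵢ + α·Naᵢ) = Kₒ + α·Naₒ → α = (4.1182·155.0 − 4.32) / (137.0 − 4.1182·7.86)
α = (638.3 − 4.32) / (137.0 − 32.37) = 634/104.6 = 6.059

6.06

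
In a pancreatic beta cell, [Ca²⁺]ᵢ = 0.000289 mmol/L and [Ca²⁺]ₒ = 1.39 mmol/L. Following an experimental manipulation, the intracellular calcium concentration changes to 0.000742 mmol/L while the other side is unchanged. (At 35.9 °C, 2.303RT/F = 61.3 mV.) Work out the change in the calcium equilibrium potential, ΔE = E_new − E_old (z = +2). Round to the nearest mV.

-13 mV

E_old = (61.3/2)·log₁₀(1.39/0.000289) = 112.86 mV
E_new = (61.3/2)·log₁₀(1.39/0.000742) = 100.31 mV
ΔE = 100.31 − (112.86) = -12.55 mV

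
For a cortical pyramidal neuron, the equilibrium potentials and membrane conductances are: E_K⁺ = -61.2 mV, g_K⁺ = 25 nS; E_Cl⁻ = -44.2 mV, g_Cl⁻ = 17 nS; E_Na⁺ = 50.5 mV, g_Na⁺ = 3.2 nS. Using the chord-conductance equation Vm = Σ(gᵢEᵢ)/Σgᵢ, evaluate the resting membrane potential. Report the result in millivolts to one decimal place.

Σ gᵢEᵢ = 25·(-61.2) + 17·(-44.2) + 3.2·(50.5) = -2119.80
Σ gᵢ = 25 + 17 + 3.2 = 45.2
Vm = -2119.80 / 45.2 = -46.90 mV

-46.9 mV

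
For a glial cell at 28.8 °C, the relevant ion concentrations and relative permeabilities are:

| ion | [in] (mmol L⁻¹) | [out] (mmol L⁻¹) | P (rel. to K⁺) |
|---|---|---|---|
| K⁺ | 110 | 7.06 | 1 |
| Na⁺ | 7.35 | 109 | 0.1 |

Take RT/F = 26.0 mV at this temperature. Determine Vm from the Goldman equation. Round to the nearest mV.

Vm = 26.0 · ln[(Σ P·[cation]ₒ + Σ P·[anion]ᵢ) / (Σ P·[cation]ᵢ + Σ P·[anion]ₒ)]
Numerator = 1×7.06 + 0.1×109 = 17.96
Denominator = 1×110 + 0.1×7.35 = 110.7
Vm = 26.0 · ln(0.16219) = 26.0 × (-1.8190) = -47.29 mV

-47 mV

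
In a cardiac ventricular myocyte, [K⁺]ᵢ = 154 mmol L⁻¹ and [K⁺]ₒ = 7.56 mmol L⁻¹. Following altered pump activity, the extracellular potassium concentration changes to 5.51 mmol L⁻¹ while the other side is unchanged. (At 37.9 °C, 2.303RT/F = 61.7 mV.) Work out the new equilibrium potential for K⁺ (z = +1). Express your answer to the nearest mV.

-89 mV

After the shift: [K⁺]_out = 5.51, [K⁺]_in = 154 mmol L⁻¹.
E_new = (61.7/1)·log₁₀(5.51/154) = 61.70 · (-1.4464) = -89.24 mV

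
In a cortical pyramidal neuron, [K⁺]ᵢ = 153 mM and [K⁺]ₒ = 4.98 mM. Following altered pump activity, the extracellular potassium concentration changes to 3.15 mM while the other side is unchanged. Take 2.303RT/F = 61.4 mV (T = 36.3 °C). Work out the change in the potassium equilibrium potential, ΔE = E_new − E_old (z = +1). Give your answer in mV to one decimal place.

-12.2 mV

E_old = (61.4/1)·log₁₀(4.98/153) = -91.33 mV
E_new = (61.4/1)·log₁₀(3.15/153) = -103.54 mV
ΔE = -103.54 − (-91.33) = -12.21 mV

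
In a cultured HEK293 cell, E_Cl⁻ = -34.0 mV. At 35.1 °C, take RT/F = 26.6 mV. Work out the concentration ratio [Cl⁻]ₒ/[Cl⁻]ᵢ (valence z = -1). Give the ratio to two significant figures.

ln([out]/[in]) = E·z/(26.6) = -34.0 × -1 / 26.6 = 1.2782
[out]/[in] = e^(1.2782) = 3.59

3.6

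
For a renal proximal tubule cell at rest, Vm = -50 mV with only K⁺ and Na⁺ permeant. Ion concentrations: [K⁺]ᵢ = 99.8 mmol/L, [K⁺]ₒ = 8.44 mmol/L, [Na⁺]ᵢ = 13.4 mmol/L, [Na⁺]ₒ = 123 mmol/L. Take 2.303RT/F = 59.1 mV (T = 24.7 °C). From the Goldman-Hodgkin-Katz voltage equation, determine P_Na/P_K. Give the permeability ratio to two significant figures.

Let α = P_Na/P_K. GHK: Vm = 59.1·log₁₀[(Kₒ + α·Naₒ)/(Kᵢ + α·Naᵢ)].
10^(Vm/59.1) = 10^(-50.0/59.1) = 0.14255
So 0.14255·(Kᵢ + α·Naᵢ) = Kₒ + α·Naₒ → α = (0.14255·99.8 − 8.44) / (123.0 − 0.14255·13.4)
α = (14.23 − 8.44) / (123.0 − 1.91) = 5.787/121.1 = 0.04779

0.048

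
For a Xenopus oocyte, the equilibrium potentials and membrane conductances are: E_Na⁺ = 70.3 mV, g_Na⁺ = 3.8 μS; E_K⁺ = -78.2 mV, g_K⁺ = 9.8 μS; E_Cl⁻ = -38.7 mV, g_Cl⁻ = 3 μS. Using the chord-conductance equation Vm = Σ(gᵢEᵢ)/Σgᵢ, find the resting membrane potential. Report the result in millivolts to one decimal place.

Σ gᵢEᵢ = 3.8·(70.3) + 9.8·(-78.2) + 3·(-38.7) = -615.32
Σ gᵢ = 3.8 + 9.8 + 3 = 16.6
Vm = -615.32 / 16.6 = -37.07 mV

-37.1 mV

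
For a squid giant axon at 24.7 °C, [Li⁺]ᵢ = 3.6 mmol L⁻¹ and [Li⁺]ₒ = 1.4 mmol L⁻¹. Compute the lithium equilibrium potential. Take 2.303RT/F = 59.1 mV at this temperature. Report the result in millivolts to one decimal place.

E = (59.1/z) · log₁₀([Li⁺]_out/[Li⁺]_in) with z = +1.
= (59.1/1) · log₁₀(1.4/3.6) = 59.10 · log₁₀(0.3889)
= 59.10 · (-0.4102) = -24.24 mV

-24.2 mV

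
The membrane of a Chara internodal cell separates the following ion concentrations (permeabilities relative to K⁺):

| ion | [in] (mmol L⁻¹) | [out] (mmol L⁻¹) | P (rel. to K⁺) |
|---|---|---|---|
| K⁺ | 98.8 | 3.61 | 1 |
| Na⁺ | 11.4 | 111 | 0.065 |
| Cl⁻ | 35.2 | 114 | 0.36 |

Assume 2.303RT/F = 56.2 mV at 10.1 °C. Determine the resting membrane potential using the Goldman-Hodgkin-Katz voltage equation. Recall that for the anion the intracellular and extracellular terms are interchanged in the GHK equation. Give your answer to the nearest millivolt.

Vm = 56.2 · log₁₀[(Σ P·[cation]ₒ + Σ P·[anion]ᵢ) / (Σ P·[cation]ᵢ + Σ P·[anion]ₒ)]
Numerator = 1×3.61 + 0.065×111 + 0.36×35.2 = 23.5
Denominator = 1×98.8 + 0.065×11.4 + 0.36×114 = 140.6
Vm = 56.2 · log₁₀(0.16714) = 56.2 × (-0.7769) = -43.66 mV

-44 mV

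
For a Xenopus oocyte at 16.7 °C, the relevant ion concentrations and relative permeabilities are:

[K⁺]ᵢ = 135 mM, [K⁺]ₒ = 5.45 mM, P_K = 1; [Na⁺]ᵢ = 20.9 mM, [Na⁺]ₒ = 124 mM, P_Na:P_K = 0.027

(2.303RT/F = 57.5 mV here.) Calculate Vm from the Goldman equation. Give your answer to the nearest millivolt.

Vm = 57.5 · log₁₀[(Σ P·[cation]ₒ + Σ P·[anion]ᵢ) / (Σ P·[cation]ᵢ + Σ P·[anion]ₒ)]
Numerator = 1×5.45 + 0.027×124 = 8.798
Denominator = 1×135 + 0.027×20.9 = 135.6
Vm = 57.5 · log₁₀(0.064899) = 57.5 × (-1.1878) = -68.30 mV

-68 mV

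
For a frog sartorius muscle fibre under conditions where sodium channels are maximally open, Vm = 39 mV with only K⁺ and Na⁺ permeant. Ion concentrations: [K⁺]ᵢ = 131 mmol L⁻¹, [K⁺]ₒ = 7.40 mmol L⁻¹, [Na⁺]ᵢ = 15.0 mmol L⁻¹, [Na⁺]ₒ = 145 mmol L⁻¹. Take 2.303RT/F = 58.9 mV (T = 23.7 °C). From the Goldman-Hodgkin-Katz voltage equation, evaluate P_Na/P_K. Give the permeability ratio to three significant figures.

Let α = P_Na/P_K. GHK: Vm = 58.9·log₁₀[(Kₒ + α·Naₒ)/(Kᵢ + α·Naᵢ)].
10^(Vm/58.9) = 10^(39.0/58.9) = 4.5935
So 4.5935·(Kᵢ + α·Naᵢ) = Kₒ + α·Naₒ → α = (4.5935·131.0 − 7.4) / (145.0 − 4.5935·15.0)
α = (601.7 − 7.4) / (145.0 − 68.9) = 594.3/76.1 = 7.81

7.81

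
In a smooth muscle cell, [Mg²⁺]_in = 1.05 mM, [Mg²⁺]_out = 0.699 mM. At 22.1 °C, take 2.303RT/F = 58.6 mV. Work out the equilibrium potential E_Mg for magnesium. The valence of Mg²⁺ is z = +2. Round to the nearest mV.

E = (58.6/z) · log₁₀([Mg²⁺]_out/[Mg²⁺]_in) with z = +2.
= (58.6/2) · log₁₀(0.699/1.05) = 29.30 · log₁₀(0.6657)
= 29.30 · (-0.1767) = -5.18 mV

-5 mV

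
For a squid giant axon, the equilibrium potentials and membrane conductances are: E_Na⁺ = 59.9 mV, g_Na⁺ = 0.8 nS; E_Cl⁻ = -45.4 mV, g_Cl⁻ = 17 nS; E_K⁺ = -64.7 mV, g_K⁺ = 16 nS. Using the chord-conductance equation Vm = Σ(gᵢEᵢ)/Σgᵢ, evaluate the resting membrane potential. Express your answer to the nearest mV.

Σ gᵢEᵢ = 0.8·(59.9) + 17·(-45.4) + 16·(-64.7) = -1759.08
Σ gᵢ = 0.8 + 17 + 16 = 33.8
Vm = -1759.08 / 33.8 = -52.04 mV

-52 mV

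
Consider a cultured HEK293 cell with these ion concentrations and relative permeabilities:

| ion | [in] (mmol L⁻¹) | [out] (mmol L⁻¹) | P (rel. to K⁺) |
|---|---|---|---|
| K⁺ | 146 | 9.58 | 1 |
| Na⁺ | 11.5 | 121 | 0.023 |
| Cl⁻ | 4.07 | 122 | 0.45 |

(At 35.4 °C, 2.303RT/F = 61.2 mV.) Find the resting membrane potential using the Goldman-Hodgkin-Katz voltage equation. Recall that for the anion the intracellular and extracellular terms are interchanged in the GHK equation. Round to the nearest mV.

Vm = 61.2 · log₁₀[(Σ P·[cation]ₒ + Σ P·[anion]ᵢ) / (Σ P·[cation]ᵢ + Σ P·[anion]ₒ)]
Numerator = 1×9.58 + 0.023×121 + 0.45×4.07 = 14.19
Denominator = 1×146 + 0.023×11.5 + 0.45×122 = 201.2
Vm = 61.2 · log₁₀(0.070562) = 61.2 × (-1.1514) = -70.47 mV

-70 mV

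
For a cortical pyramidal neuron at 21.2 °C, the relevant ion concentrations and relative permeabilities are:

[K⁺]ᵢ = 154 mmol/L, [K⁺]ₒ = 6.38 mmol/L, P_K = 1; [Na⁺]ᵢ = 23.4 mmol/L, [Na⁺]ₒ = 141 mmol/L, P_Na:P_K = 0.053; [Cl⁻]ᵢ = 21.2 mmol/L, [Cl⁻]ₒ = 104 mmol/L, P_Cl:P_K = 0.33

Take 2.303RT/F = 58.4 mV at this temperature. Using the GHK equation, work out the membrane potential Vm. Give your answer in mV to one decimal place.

Vm = 58.4 · log₁₀[(Σ P·[cation]ₒ + Σ P·[anion]ᵢ) / (Σ P·[cation]ᵢ + Σ P·[anion]ₒ)]
Numerator = 1×6.38 + 0.053×141 + 0.33×21.2 = 20.85
Denominator = 1×154 + 0.053×23.4 + 0.33×104 = 189.6
Vm = 58.4 · log₁₀(0.10999) = 58.4 × (-0.9587) = -55.99 mV

-56.0 mV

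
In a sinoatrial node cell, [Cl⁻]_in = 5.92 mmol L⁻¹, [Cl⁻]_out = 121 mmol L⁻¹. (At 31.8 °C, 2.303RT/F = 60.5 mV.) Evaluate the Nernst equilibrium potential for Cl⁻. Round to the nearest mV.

E = (60.5/z) · log₁₀([Cl⁻]_out/[Cl⁻]_in) with z = -1.
For an anion, dividing by z = -1 reverses the sign.
= (60.5/-1) · log₁₀(121/5.92) = -60.50 · log₁₀(20.44)
= -60.50 · (1.3105) = -79.28 mV

-79 mV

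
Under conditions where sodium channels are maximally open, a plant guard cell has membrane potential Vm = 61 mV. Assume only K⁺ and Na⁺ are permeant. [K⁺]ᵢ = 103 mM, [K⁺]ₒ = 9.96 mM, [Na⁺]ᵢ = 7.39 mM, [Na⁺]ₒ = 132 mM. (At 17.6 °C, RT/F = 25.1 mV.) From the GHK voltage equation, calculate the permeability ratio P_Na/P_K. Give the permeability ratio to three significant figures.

24.2

Let α = P_Na/P_K. GHK: Vm = 25.1·ln[(Kₒ + α·Naₒ)/(Kᵢ + α·Naᵢ)].
e^(Vm/25.1) = e^(61.0/25.1) = 11.362
So 11.362·(Kᵢ + α·Naᵢ) = Kₒ + α·Naₒ → α = (11.362·103.0 − 9.96) / (132.0 − 11.362·7.39)
α = (1170 − 9.96) / (132.0 − 83.97) = 1160/48.03 = 24.16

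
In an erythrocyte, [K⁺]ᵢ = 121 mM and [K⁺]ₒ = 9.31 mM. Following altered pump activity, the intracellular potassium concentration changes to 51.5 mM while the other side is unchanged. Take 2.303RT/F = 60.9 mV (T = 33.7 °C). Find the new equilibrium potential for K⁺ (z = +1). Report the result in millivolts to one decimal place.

-45.2 mV

After the shift: [K⁺]_out = 9.31, [K⁺]_in = 51.5 mM.
E_new = (60.9/1)·log₁₀(9.31/51.5) = 60.90 · (-0.7429) = -45.24 mV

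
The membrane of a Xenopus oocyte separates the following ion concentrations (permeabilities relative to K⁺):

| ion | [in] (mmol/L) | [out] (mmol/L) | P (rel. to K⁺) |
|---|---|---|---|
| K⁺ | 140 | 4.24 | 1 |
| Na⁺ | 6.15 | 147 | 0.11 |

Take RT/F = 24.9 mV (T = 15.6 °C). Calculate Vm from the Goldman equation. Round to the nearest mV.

Vm = 24.9 · ln[(Σ P·[cation]ₒ + Σ P·[anion]ᵢ) / (Σ P·[cation]ᵢ + Σ P·[anion]ₒ)]
Numerator = 1×4.24 + 0.11×147 = 20.41
Denominator = 1×140 + 0.11×6.15 = 140.7
Vm = 24.9 · ln(0.14508) = 24.9 × (-1.9304) = -48.07 mV

-48 mV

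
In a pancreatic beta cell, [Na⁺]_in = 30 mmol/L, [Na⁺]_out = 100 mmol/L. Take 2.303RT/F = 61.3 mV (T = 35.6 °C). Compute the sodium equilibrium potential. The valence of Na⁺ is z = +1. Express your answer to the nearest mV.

E = (61.3/z) · log₁₀([Na⁺]_out/[Na⁺]_in) with z = +1.
= (61.3/1) · log₁₀(100/30) = 61.30 · log₁₀(3.333)
= 61.30 · (0.5229) = 32.05 mV

32 mV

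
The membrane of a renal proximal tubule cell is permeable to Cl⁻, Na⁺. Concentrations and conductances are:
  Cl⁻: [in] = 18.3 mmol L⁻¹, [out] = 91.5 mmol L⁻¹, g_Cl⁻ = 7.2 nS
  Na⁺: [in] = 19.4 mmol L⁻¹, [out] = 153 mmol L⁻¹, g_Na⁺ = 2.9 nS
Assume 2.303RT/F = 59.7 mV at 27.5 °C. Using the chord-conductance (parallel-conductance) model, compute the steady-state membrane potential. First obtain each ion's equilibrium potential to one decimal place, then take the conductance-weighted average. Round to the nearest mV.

-14 mV

E_Cl⁻ = (59.7/-1)·log₁₀(91.5/18.3) = -41.7 mV
E_Na⁺ = (59.7/1)·log₁₀(153/19.4) = 53.5 mV
Vm = (Σ gᵢEᵢ)/(Σ gᵢ) = (7.2·-41.7 + 2.9·53.5) / (7.2 + 2.9)
= -145.09 / 10.1 = -14.37 mV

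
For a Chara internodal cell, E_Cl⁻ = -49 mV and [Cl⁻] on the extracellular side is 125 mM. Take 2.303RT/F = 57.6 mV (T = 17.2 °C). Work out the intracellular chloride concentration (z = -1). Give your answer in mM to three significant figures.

17.6 mM

Nernst: E = (57.6/-1) · log₁₀([out]/[in]), so log₁₀([out]/[in]) = -49.0 × -1 / 57.6 = 0.8507.
[out]/[in] = 10^(0.8507) = 7.091.
[in] = 125 / 7.091 = 17.63 mM.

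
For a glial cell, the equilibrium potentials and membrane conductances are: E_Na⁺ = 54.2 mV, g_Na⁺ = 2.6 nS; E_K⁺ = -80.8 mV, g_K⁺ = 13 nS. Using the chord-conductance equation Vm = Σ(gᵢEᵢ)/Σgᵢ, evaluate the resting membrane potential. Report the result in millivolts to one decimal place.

Σ gᵢEᵢ = 2.6·(54.2) + 13·(-80.8) = -909.48
Σ gᵢ = 2.6 + 13 = 15.6
Vm = -909.48 / 15.6 = -58.30 mV

-58.3 mV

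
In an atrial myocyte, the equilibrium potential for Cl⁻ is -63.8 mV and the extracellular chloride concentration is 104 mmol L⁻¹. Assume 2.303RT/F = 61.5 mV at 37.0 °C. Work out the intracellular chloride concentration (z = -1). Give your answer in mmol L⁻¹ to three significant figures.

9.54 mmol L⁻¹

Nernst: E = (61.5/-1) · log₁₀([out]/[in]), so log₁₀([out]/[in]) = -63.8 × -1 / 61.5 = 1.0374.
[out]/[in] = 10^(1.0374) = 10.9.
[in] = 104 / 10.9 = 9.542 mmol L⁻¹.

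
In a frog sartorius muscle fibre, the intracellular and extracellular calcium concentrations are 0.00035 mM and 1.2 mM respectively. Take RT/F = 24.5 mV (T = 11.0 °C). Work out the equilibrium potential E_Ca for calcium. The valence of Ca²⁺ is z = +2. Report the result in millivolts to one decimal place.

E = (24.5/z) · ln([Ca²⁺]_out/[Ca²⁺]_in) with z = +2.
= (24.5/2) · ln(1.2/0.00035) = 12.25 · ln(3429)
= 12.25 · (8.1399) = 99.71 mV

99.7 mV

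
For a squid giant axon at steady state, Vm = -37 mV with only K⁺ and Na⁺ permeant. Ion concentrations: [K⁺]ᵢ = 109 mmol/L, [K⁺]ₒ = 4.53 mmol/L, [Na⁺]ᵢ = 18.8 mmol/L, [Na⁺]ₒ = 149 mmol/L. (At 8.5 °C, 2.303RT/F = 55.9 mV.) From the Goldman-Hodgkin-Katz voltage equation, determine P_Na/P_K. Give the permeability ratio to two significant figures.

Let α = P_Na/P_K. GHK: Vm = 55.9·log₁₀[(Kₒ + α·Naₒ)/(Kᵢ + α·Naᵢ)].
10^(Vm/55.9) = 10^(-37.0/55.9) = 0.21782
So 0.21782·(Kᵢ + α·Naᵢ) = Kₒ + α·Naₒ → α = (0.21782·109.0 − 4.53) / (149.0 − 0.21782·18.8)
α = (23.74 − 4.53) / (149.0 − 4.095) = 19.21/144.9 = 0.1326

0.13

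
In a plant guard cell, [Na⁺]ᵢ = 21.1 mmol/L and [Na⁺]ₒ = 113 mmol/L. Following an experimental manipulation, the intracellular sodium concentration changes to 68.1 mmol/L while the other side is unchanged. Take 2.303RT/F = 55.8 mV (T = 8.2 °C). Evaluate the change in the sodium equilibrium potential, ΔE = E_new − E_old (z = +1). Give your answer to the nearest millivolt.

-28 mV

E_old = (55.8/1)·log₁₀(113/21.1) = 40.67 mV
E_new = (55.8/1)·log₁₀(113/68.1) = 12.27 mV
ΔE = 12.27 − (40.67) = -28.39 mV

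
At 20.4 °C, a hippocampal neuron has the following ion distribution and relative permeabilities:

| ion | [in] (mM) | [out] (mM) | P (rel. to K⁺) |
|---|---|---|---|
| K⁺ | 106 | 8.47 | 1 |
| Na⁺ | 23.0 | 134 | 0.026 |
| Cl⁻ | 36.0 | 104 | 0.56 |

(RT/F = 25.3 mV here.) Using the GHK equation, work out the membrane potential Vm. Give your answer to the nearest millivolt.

Vm = 25.3 · ln[(Σ P·[cation]ₒ + Σ P·[anion]ᵢ) / (Σ P·[cation]ᵢ + Σ P·[anion]ₒ)]
Numerator = 1×8.47 + 0.026×134 + 0.56×36.0 = 32.11
Denominator = 1×106 + 0.026×23.0 + 0.56×104 = 164.8
Vm = 25.3 · ln(0.19482) = 25.3 × (-1.6357) = -41.38 mV

-41 mV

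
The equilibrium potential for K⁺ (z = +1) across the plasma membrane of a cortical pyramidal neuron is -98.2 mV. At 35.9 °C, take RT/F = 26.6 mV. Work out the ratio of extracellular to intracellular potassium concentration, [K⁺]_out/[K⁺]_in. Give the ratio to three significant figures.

ln([out]/[in]) = E·z/(26.6) = -98.2 × 1 / 26.6 = -3.6917
[out]/[in] = e^(-3.6917) = 0.02493

0.0249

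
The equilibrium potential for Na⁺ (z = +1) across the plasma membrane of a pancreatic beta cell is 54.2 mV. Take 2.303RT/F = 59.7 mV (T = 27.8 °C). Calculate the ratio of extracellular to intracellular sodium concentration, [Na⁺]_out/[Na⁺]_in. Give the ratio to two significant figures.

8.1

log₁₀([out]/[in]) = E·z/(59.7) = 54.2 × 1 / 59.7 = 0.9079
[out]/[in] = 10^(0.9079) = 8.089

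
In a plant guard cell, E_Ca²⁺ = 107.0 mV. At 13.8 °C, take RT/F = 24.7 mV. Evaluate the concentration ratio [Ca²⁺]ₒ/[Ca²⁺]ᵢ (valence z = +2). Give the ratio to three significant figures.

ln([out]/[in]) = E·z/(24.7) = 107.0 × 2 / 24.7 = 8.6640
[out]/[in] = e^(8.6640) = 5790

5790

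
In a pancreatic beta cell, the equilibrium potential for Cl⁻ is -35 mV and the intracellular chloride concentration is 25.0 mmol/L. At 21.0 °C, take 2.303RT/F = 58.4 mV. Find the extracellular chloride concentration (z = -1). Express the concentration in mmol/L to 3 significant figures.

99.4 mmol/L

Nernst: E = (58.4/-1) · log₁₀([out]/[in]), so log₁₀([out]/[in]) = -35.0 × -1 / 58.4 = 0.5993.
[out]/[in] = 10^(0.5993) = 3.975.
[out] = 3.975 × 25.0 = 99.37 mmol/L.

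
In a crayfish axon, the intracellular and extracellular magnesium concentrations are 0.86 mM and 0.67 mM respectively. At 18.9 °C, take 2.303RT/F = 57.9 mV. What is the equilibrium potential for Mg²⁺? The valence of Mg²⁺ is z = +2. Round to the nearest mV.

E = (57.9/z) · log₁₀([Mg²⁺]_out/[Mg²⁺]_in) with z = +2.
= (57.9/2) · log₁₀(0.67/0.86) = 28.95 · log₁₀(0.7791)
= 28.95 · (-0.1084) = -3.14 mV

-3 mV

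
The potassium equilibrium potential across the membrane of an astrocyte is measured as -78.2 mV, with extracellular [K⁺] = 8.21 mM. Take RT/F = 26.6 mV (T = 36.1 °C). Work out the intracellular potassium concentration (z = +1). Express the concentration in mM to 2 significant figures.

160 mM

Nernst: E = (26.6/1) · ln([out]/[in]), so ln([out]/[in]) = -78.2 × 1 / 26.6 = -2.9398.
[out]/[in] = e^(-2.9398) = 0.05287.
[in] = 8.21 / 0.05287 = 155.3 mM.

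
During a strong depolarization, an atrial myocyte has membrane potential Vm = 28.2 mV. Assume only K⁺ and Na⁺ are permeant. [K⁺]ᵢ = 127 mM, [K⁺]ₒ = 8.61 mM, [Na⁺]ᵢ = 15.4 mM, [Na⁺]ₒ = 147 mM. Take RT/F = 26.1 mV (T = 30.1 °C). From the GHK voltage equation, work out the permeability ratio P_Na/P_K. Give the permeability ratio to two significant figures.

Let α = P_Na/P_K. GHK: Vm = 26.1·ln[(Kₒ + α·Naₒ)/(Kᵢ + α·Naᵢ)].
e^(Vm/26.1) = e^(28.2/26.1) = 2.946
So 2.946·(Kᵢ + α·Naᵢ) = Kₒ + α·Naₒ → α = (2.946·127.0 − 8.61) / (147.0 − 2.946·15.4)
α = (374.1 − 8.61) / (147.0 − 45.37) = 365.5/101.6 = 3.597

3.6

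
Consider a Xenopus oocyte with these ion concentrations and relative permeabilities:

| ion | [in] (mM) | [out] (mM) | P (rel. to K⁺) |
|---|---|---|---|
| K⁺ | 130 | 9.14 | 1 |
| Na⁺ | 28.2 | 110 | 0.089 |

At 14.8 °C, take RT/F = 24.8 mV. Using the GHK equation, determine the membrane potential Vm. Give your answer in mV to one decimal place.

Vm = 24.8 · ln[(Σ P·[cation]ₒ + Σ P·[anion]ᵢ) / (Σ P·[cation]ᵢ + Σ P·[anion]ₒ)]
Numerator = 1×9.14 + 0.089×110 = 18.93
Denominator = 1×130 + 0.089×28.2 = 132.5
Vm = 24.8 · ln(0.14286) = 24.8 × (-1.9459) = -48.26 mV

-48.3 mV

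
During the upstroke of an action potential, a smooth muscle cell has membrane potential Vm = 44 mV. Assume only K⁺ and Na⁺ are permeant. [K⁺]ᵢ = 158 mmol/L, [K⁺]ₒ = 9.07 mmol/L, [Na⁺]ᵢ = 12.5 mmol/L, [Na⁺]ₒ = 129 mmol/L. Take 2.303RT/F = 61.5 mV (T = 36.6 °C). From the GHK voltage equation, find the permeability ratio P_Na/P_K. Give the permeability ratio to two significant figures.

Let α = P_Na/P_K. GHK: Vm = 61.5·log₁₀[(Kₒ + α·Naₒ)/(Kᵢ + α·Naᵢ)].
10^(Vm/61.5) = 10^(44.0/61.5) = 5.1933
So 5.1933·(Kᵢ + α·Naᵢ) = Kₒ + α·Naₒ → α = (5.1933·158.0 − 9.07) / (129.0 − 5.1933·12.5)
α = (820.5 − 9.07) / (129.0 − 64.92) = 811.5/64.08 = 12.66

13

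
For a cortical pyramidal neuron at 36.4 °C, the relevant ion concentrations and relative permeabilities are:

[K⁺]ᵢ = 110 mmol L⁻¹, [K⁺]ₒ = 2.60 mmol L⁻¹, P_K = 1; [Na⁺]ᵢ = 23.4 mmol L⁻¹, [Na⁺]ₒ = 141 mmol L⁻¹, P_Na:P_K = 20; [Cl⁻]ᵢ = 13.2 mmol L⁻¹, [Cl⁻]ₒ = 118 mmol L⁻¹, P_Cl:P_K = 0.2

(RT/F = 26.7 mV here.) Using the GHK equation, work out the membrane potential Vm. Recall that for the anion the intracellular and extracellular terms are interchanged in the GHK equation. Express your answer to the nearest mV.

41 mV

Vm = 26.7 · ln[(Σ P·[cation]ₒ + Σ P·[anion]ᵢ) / (Σ P·[cation]ᵢ + Σ P·[anion]ₒ)]
Numerator = 1×2.60 + 20×141 + 0.2×13.2 = 2825
Denominator = 1×110 + 20×23.4 + 0.2×118 = 601.6
Vm = 26.7 · ln(4.6962) = 26.7 × (1.5468) = 41.30 mV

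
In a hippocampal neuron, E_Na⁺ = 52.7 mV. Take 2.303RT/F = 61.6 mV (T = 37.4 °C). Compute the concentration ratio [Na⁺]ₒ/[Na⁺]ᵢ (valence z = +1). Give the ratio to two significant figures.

log₁₀([out]/[in]) = E·z/(61.6) = 52.7 × 1 / 61.6 = 0.8555
[out]/[in] = 10^(0.8555) = 7.17

7.2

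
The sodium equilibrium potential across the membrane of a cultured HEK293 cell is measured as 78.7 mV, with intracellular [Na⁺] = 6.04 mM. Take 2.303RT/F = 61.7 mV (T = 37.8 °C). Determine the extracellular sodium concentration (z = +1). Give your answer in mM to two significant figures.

110 mM

Nernst: E = (61.7/1) · log₁₀([out]/[in]), so log₁₀([out]/[in]) = 78.7 × 1 / 61.7 = 1.2755.
[out]/[in] = 10^(1.2755) = 18.86.
[out] = 18.86 × 6.04 = 113.9 mM.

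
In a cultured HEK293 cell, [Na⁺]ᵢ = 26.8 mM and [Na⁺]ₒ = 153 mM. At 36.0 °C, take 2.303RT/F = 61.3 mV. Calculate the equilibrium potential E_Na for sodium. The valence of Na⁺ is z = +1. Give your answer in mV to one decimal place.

46.4 mV

E = (61.3/z) · log₁₀([Na⁺]_out/[Na⁺]_in) with z = +1.
= (61.3/1) · log₁₀(153/26.8) = 61.30 · log₁₀(5.709)
= 61.30 · (0.7566) = 46.38 mV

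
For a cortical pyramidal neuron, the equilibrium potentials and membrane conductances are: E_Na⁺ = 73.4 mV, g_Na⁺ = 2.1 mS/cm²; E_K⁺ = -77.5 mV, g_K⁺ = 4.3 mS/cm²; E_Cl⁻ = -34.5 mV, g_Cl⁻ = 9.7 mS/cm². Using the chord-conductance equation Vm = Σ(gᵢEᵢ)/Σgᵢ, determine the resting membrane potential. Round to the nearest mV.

Σ gᵢEᵢ = 2.1·(73.4) + 4.3·(-77.5) + 9.7·(-34.5) = -513.76
Σ gᵢ = 2.1 + 4.3 + 9.7 = 16.1
Vm = -513.76 / 16.1 = -31.91 mV

-32 mV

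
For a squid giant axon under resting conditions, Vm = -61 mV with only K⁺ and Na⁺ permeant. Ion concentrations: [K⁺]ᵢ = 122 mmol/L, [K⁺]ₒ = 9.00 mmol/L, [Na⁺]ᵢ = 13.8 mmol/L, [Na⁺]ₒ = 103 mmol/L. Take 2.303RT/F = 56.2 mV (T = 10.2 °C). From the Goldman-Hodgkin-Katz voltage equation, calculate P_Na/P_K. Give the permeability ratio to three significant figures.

0.0100

Let α = P_Na/P_K. GHK: Vm = 56.2·log₁₀[(Kₒ + α·Naₒ)/(Kᵢ + α·Naᵢ)].
10^(Vm/56.2) = 10^(-61.0/56.2) = 0.082147
So 0.082147·(Kᵢ + α·Naᵢ) = Kₒ + α·Naₒ → α = (0.082147·122.0 − 9.0) / (103.0 − 0.082147·13.8)
α = (10.02 − 9.0) / (103.0 − 1.134) = 1.022/101.9 = 0.01003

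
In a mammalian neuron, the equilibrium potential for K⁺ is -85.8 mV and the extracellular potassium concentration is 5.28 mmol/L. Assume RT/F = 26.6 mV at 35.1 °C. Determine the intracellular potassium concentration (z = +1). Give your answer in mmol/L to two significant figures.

Nernst: E = (26.6/1) · ln([out]/[in]), so ln([out]/[in]) = -85.8 × 1 / 26.6 = -3.2256.
[out]/[in] = e^(-3.2256) = 0.03973.
[in] = 5.28 / 0.03973 = 132.9 mmol/L.

130 mmol/L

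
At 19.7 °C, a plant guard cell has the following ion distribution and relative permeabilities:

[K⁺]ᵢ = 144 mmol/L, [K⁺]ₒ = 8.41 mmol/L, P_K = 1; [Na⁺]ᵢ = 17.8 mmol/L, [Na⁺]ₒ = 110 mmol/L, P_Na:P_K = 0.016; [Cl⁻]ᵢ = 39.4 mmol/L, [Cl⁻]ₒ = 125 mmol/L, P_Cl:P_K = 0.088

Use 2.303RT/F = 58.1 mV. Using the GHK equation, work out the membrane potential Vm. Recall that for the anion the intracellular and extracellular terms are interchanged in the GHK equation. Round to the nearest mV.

-61 mV

Vm = 58.1 · log₁₀[(Σ P·[cation]ₒ + Σ P·[anion]ᵢ) / (Σ P·[cation]ᵢ + Σ P·[anion]ₒ)]
Numerator = 1×8.41 + 0.016×110 + 0.088×39.4 = 13.64
Denominator = 1×144 + 0.016×17.8 + 0.088×125 = 155.3
Vm = 58.1 · log₁₀(0.087821) = 58.1 × (-1.0564) = -61.38 mV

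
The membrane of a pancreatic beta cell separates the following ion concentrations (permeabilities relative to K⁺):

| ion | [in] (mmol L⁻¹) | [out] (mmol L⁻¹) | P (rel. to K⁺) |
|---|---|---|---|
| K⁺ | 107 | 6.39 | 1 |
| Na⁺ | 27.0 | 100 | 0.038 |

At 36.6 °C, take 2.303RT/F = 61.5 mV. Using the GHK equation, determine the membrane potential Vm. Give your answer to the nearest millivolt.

-63 mV

Vm = 61.5 · log₁₀[(Σ P·[cation]ₒ + Σ P·[anion]ᵢ) / (Σ P·[cation]ᵢ + Σ P·[anion]ₒ)]
Numerator = 1×6.39 + 0.038×100 = 10.19
Denominator = 1×107 + 0.038×27.0 = 108
Vm = 61.5 · log₁₀(0.094329) = 61.5 × (-1.0254) = -63.06 mV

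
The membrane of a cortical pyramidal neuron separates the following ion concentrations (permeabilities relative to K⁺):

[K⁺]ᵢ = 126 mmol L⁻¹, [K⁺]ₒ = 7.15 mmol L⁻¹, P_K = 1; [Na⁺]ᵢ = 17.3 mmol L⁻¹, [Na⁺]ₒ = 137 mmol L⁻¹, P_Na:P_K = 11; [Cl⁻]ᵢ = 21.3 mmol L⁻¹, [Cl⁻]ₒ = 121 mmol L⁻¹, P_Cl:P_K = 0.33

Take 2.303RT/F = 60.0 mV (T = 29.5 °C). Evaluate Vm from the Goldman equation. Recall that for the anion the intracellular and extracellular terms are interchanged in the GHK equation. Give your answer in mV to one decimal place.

37.8 mV

Vm = 60.0 · log₁₀[(Σ P·[cation]ₒ + Σ P·[anion]ᵢ) / (Σ P·[cation]ᵢ + Σ P·[anion]ₒ)]
Numerator = 1×7.15 + 11×137 + 0.33×21.3 = 1521
Denominator = 1×126 + 11×17.3 + 0.33×121 = 356.2
Vm = 60.0 · log₁₀(4.2702) = 60.0 × (0.6304) = 37.83 mV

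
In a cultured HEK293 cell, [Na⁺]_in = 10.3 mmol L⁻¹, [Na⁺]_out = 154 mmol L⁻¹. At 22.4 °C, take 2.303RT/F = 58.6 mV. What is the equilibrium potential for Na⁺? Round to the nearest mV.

69 mV

E = (58.6/z) · log₁₀([Na⁺]_out/[Na⁺]_in) with z = +1.
= (58.6/1) · log₁₀(154/10.3) = 58.60 · log₁₀(14.95)
= 58.60 · (1.1747) = 68.84 mV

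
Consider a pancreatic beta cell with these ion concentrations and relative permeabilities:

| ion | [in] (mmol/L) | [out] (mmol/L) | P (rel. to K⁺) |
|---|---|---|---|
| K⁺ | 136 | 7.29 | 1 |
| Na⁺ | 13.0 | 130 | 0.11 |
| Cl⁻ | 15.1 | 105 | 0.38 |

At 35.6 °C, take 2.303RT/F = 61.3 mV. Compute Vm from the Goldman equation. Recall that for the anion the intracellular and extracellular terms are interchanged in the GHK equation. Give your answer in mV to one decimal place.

-49.8 mV

Vm = 61.3 · log₁₀[(Σ P·[cation]ₒ + Σ P·[anion]ᵢ) / (Σ P·[cation]ᵢ + Σ P·[anion]ₒ)]
Numerator = 1×7.29 + 0.11×130 + 0.38×15.1 = 27.33
Denominator = 1×136 + 0.11×13.0 + 0.38×105 = 177.3
Vm = 61.3 · log₁₀(0.15411) = 61.3 × (-0.8122) = -49.79 mV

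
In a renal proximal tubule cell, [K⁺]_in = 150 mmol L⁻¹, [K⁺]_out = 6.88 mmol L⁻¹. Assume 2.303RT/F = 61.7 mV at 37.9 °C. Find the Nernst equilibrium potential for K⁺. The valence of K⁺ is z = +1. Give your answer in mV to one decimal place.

-82.6 mV

E = (61.7/z) · log₁₀([K⁺]_out/[K⁺]_in) with z = +1.
= (61.7/1) · log₁₀(6.88/150) = 61.70 · log₁₀(0.04587)
= 61.70 · (-1.3385) = -82.59 mV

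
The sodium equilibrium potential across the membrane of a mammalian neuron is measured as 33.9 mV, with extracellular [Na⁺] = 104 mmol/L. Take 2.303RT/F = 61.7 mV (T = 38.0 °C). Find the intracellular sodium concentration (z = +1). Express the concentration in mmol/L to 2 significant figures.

29 mmol/L

Nernst: E = (61.7/1) · log₁₀([out]/[in]), so log₁₀([out]/[in]) = 33.9 × 1 / 61.7 = 0.5494.
[out]/[in] = 10^(0.5494) = 3.544.
[in] = 104 / 3.544 = 29.35 mmol/L.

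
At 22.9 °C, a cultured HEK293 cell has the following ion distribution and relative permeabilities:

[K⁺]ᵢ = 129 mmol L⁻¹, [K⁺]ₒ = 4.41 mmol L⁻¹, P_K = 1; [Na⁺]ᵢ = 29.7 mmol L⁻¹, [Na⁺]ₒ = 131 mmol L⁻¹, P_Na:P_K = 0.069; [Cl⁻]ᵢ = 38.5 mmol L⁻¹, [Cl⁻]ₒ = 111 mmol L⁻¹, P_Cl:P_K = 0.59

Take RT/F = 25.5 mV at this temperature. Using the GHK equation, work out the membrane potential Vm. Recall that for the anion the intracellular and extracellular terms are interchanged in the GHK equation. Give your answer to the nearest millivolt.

Vm = 25.5 · ln[(Σ P·[cation]ₒ + Σ P·[anion]ᵢ) / (Σ P·[cation]ᵢ + Σ P·[anion]ₒ)]
Numerator = 1×4.41 + 0.069×131 + 0.59×38.5 = 36.16
Denominator = 1×129 + 0.069×29.7 + 0.59×111 = 196.5
Vm = 25.5 · ln(0.184) = 25.5 × (-1.6928) = -43.17 mV

-43 mV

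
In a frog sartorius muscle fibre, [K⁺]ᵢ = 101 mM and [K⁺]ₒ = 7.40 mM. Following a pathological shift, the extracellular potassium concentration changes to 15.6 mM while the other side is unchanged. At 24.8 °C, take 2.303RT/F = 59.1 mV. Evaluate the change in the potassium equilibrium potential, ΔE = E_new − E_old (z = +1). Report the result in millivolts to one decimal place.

19.1 mV

E_old = (59.1/1)·log₁₀(7.40/101) = -67.08 mV
E_new = (59.1/1)·log₁₀(15.6/101) = -47.94 mV
ΔE = -47.94 − (-67.08) = 19.14 mV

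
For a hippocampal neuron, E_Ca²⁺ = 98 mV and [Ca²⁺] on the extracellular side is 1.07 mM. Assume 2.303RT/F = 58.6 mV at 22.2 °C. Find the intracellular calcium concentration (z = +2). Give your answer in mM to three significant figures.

Nernst: E = (58.6/2) · log₁₀([out]/[in]), so log₁₀([out]/[in]) = 98.0 × 2 / 58.6 = 3.3447.
[out]/[in] = 10^(3.3447) = 2212.
[in] = 1.07 / 2212 = 0.0004838 mM.

0.000484 mM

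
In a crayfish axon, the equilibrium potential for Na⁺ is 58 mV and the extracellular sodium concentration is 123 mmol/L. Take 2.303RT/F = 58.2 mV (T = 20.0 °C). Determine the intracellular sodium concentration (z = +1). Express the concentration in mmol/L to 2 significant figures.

12 mmol/L

Nernst: E = (58.2/1) · log₁₀([out]/[in]), so log₁₀([out]/[in]) = 58.0 × 1 / 58.2 = 0.9966.
[out]/[in] = 10^(0.9966) = 9.921.
[in] = 123 / 9.921 = 12.4 mmol/L.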